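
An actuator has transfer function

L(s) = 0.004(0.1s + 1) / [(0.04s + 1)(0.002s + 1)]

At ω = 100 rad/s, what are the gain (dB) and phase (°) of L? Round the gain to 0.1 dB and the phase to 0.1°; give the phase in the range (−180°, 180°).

At ω = 100 rad/s:
zero (1 + j100·0.1) = 1 + j10 → |·| ≈ 10.05, ∠ ≈ 84.29°
pole (1 + j100·0.04) = 1 + j4 → |·| ≈ 4.1231, ∠ ≈ 75.96°
pole (1 + j100·0.002) = 1 + j0.2 → |·| ≈ 1.0198, ∠ ≈ 11.31°
|L| = 0.004 · 10.05 / (4.1231 · 1.0198) ≈ 0.0095606
Gain = 20 log₁₀(0.0095606) ≈ -40.39 dB
∠L = (84.29°) − (75.96° + 11.31°) = -2.98°

-40.4 dB, -3.0°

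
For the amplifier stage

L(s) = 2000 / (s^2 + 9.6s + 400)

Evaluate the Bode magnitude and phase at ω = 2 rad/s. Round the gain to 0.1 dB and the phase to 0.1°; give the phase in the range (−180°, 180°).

14.1 dB, -2.8°

At s = jω = j2:
quadratic: (j2)² + 9.6·j2 + 400 = 396 + j19.2 → |·| ≈ 396.47, ∠ ≈ 2.78°
|L| = 2000 / 396.47 ≈ 5.0445
Gain = 20 log₁₀(5.0445) ≈ 14.06 dB
∠L = 0.00° − 2.78° = -2.78°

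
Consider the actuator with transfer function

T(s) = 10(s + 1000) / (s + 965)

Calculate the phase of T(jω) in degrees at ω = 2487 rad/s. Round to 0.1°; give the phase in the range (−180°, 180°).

-0.7°

At s = jω = j2487:
zero (s+1000): 1000 + j2487 → |·| = √(1000²+2487²) = √7185169 ≈ 2680.5, ∠ = arctan(2487/1000) ≈ 68.10°
pole (s+965): 965 + j2487 → |·| = √(965²+2487²) = √7116394 ≈ 2667.7, ∠ = arctan(2487/965) ≈ 68.79°
∠T = 68.10° − 68.79° = -0.69°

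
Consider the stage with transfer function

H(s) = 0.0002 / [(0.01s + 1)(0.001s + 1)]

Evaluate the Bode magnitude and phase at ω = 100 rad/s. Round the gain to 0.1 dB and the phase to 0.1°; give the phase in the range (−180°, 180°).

At ω = 100 rad/s:
pole (1 + j100·0.01) = 1 + j1 → |·| ≈ 1.4142, ∠ ≈ 45.00°
pole (1 + j100·0.001) = 1 + j0.1 → |·| ≈ 1.005, ∠ ≈ 5.71°
|H| = 0.0002 · 1 / (1.4142 · 1.005) ≈ 0.00014072
Gain = 20 log₁₀(0.00014072) ≈ -77.03 dB
∠H = (0°) − (45.00° + 5.71°) = -50.71°

-77.0 dB, -50.7°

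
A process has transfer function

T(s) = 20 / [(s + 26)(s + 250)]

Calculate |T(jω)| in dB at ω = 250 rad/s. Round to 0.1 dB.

At s = jω = j250:
pole (s+26): 26 + j250 → |·| = √(26²+250²) = √63176 ≈ 251.35, ∠ = arctan(250/26) ≈ 84.06°
pole (s+250): 250 + j250 → |·| = √(250²+250²) = √125000 ≈ 353.55, ∠ = arctan(250/250) ≈ 45.00°
|T| = 20 / 88865 ≈ 0.00022506
Gain = 20 log₁₀(0.00022506) ≈ -72.95 dB

-73.0 dB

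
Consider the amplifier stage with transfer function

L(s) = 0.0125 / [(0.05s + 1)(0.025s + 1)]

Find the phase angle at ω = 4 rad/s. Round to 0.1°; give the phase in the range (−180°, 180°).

-17.0°

At ω = 4 rad/s:
pole (1 + j4·0.05) = 1 + j0.2 → |·| ≈ 1.0198, ∠ ≈ 11.31°
pole (1 + j4·0.025) = 1 + j0.1 → |·| ≈ 1.005, ∠ ≈ 5.71°
∠L = (0°) − (11.31° + 5.71°) = -17.02°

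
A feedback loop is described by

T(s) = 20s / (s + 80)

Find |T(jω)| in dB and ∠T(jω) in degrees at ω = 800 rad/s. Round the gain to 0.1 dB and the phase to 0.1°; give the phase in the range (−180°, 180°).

At s = jω = j800:
zero at origin: s = j800 → |·| = 800, ∠ = 90.00°
pole (s+80): 80 + j800 → |·| = √(80²+800²) = √646400 ≈ 803.99, ∠ = arctan(800/80) ≈ 84.29°
|T| = 20 · 800 / 803.99 ≈ 19.901
Gain = 20 log₁₀(19.901) ≈ 25.98 dB
∠T = 90.00° − 84.29° = 5.71°

26.0 dB, 5.7°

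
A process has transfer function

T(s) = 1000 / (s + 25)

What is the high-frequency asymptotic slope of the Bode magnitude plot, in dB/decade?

-20 dB/decade

Each pole contributes −20 dB/decade at high frequency; each zero contributes +20 dB/decade.
Net: 0 zero(s) − 1 pole(s) → -20 dB/decade.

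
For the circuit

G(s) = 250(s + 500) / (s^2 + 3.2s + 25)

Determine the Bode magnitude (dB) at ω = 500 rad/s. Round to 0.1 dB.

-3.0 dB

At s = jω = j500:
zero (s+500): 500 + j500 → |·| = √(500²+500²) = √500000 ≈ 707.11, ∠ = arctan(500/500) ≈ 45.00°
quadratic: (j500)² + 3.2·j500 + 25 = -249975 + j1600 → |·| ≈ 2.4998e+05, ∠ ≈ 179.63°
|G| = 250 · 707.11 / 2.4998e+05 ≈ 0.70717
Gain = 20 log₁₀(0.70717) ≈ -3.01 dB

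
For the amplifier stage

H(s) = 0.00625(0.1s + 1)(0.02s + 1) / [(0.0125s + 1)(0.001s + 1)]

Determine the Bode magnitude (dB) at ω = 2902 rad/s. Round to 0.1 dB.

At ω = 2902 rad/s:
zero (1 + j2902·0.1) = 1 + j290.2 → |·| ≈ 290.2, ∠ ≈ 89.80°
zero (1 + j2902·0.02) = 1 + j58.04 → |·| ≈ 58.049, ∠ ≈ 89.01°
pole (1 + j2902·0.0125) = 1 + j36.275 → |·| ≈ 36.289, ∠ ≈ 88.42°
pole (1 + j2902·0.001) = 1 + j2.902 → |·| ≈ 3.0695, ∠ ≈ 70.99°
|H| = 0.00625 · 290.2 · 58.049 / (36.289 · 3.0695) ≈ 0.94521
Gain = 20 log₁₀(0.94521) ≈ -0.49 dB

-0.5 dB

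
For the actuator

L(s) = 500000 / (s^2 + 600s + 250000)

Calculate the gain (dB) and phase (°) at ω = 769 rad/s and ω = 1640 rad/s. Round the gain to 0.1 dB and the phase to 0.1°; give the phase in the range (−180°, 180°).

At s = jω = j769:
quadratic: (j769)² + 600·j769 + 250000 = -341361 + j461400 → |·| ≈ 5.7395e+05, ∠ ≈ 126.50°
|L| = 500000 / 5.7395e+05 ≈ 0.87116
Gain = 20 log₁₀(0.87116) ≈ -1.20 dB
∠L = 0.00° − 126.50° = -126.50°

At s = jω = j1640:
quadratic: (j1640)² + 600·j1640 + 250000 = -2439600 + j984000 → |·| ≈ 2.6306e+06, ∠ ≈ 158.03°
|L| = 500000 / 2.6306e+06 ≈ 0.19007
Gain = 20 log₁₀(0.19007) ≈ -14.42 dB
∠L = 0.00° − 158.03° = -158.03°

ω = 769: -1.2 dB, -126.5°; ω = 1640: -14.4 dB, -158.0°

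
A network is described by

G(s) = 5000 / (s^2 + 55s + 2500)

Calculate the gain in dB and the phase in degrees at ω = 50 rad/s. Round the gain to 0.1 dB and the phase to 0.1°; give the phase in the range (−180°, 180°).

At s = jω = j50:
quadratic: (j50)² + 55·j50 + 2500 = 0 + j2750 → |·| ≈ 2750, ∠ ≈ 90.00°
|G| = 5000 / 2750 ≈ 1.8182
Gain = 20 log₁₀(1.8182) ≈ 5.19 dB
∠G = 0.00° − 90.00° = -90.00°

5.2 dB, -90.0°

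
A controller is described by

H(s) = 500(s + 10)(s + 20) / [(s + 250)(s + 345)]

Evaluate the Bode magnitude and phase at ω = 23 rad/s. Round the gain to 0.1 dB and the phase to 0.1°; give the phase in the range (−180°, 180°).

12.9 dB, 106.4°

At s = jω = j23:
zero (s+10): 10 + j23 → |·| = √(10²+23²) = √629 ≈ 25.08, ∠ = arctan(23/10) ≈ 66.50°
zero (s+20): 20 + j23 → |·| = √(20²+23²) = √929 ≈ 30.48, ∠ = arctan(23/20) ≈ 48.99°
pole (s+250): 250 + j23 → |·| = √(250²+23²) = √63029 ≈ 251.06, ∠ = arctan(23/250) ≈ 5.26°
pole (s+345): 345 + j23 → |·| = √(345²+23²) = √119554 ≈ 345.77, ∠ = arctan(23/345) ≈ 3.81°
|H| = 500 · 764.44 / 86809 ≈ 4.403
Gain = 20 log₁₀(4.403) ≈ 12.87 dB
∠H = 115.49° − 9.07° = 106.42°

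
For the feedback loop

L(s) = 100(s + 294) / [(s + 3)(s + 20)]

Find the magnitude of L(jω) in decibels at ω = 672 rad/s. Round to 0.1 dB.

-15.8 dB

At s = jω = j672:
zero (s+294): 294 + j672 → |·| = √(294²+672²) = √538020 ≈ 733.5, ∠ = arctan(672/294) ≈ 66.37°
pole (s+3): 3 + j672 → |·| = √(3²+672²) = √451593 ≈ 672.01, ∠ = arctan(672/3) ≈ 89.74°
pole (s+20): 20 + j672 → |·| = √(20²+672²) = √451984 ≈ 672.3, ∠ = arctan(672/20) ≈ 88.30°
|L| = 100 · 733.5 / 4.5179e+05 ≈ 0.16235
Gain = 20 log₁₀(0.16235) ≈ -15.79 dB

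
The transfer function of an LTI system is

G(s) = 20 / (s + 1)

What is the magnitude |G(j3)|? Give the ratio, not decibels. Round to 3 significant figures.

6.32

Substitute s = j3:
Numerator: 20 = 20 + j0
Denominator: (j3) + 1 = 1 + j3
|N| = √(20² + 0²) ≈ 20, ∠N ≈ 0.00°
|D| = √(1² + 3²) ≈ 3.1623, ∠D ≈ 71.57°
|G| = 20 / 3.1623 ≈ 6.3245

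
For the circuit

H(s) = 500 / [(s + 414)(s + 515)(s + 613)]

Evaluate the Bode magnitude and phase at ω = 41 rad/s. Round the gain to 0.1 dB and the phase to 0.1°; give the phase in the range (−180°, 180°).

At s = jω = j41:
pole (s+414): 414 + j41 → |·| = √(414²+41²) = √173077 ≈ 416.03, ∠ = arctan(41/414) ≈ 5.66°
pole (s+515): 515 + j41 → |·| = √(515²+41²) = √266906 ≈ 516.63, ∠ = arctan(41/515) ≈ 4.55°
pole (s+613): 613 + j41 → |·| = √(613²+41²) = √377450 ≈ 614.37, ∠ = arctan(41/613) ≈ 3.83°
|H| = 500 / 1.3205e+08 ≈ 3.7864e-06
Gain = 20 log₁₀(3.7864e-06) ≈ -108.44 dB
∠H = 0.00° − 14.04° = -14.04°

-108.4 dB, -14.0°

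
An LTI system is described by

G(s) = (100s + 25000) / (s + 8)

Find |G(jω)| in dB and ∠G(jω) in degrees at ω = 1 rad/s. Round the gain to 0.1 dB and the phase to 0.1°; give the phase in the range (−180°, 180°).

Substitute s = j1:
Numerator: 100(j1) + 25000 = 25000 + j100
Denominator: (j1) + 8 = 8 + j1
|N| = √(25000² + 100²) ≈ 25000, ∠N ≈ 0.23°
|D| = √(8² + 1²) ≈ 8.0623, ∠D ≈ 7.13°
|G| = 25000 / 8.0623 ≈ 3100.9
Gain = 20 log₁₀(3100.9) ≈ 69.83 dB
∠G = 0.23° − 7.13° = -6.90°

69.8 dB, -6.9°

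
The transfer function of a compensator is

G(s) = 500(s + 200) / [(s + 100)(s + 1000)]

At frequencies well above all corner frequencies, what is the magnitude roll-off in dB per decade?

-20 dB/decade

Each pole contributes −20 dB/decade at high frequency; each zero contributes +20 dB/decade.
Net: 1 zero(s) − 2 pole(s) → -20 dB/decade.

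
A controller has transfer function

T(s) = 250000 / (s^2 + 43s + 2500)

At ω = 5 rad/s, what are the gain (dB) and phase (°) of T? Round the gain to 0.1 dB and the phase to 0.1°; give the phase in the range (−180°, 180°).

At s = jω = j5:
quadratic: (j5)² + 43·j5 + 2500 = 2475 + j215 → |·| ≈ 2484.3, ∠ ≈ 4.96°
|T| = 250000 / 2484.3 ≈ 100.63
Gain = 20 log₁₀(100.63) ≈ 40.05 dB
∠T = 0.00° − 4.96° = -4.96°

40.1 dB, -5.0°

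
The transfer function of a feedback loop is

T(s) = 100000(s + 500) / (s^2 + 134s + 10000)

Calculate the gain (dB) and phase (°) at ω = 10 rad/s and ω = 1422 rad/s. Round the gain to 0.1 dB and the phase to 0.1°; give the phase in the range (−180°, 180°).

ω = 10: 74.0 dB, -6.6°; ω = 1422: 37.5 dB, -104.0°

At s = jω = j10:
zero (s+500): 500 + j10 → |·| = √(500²+10²) = √250100 ≈ 500.1, ∠ = arctan(10/500) ≈ 1.15°
quadratic: (j10)² + 134·j10 + 10000 = 9900 + j1340 → |·| ≈ 9990.3, ∠ ≈ 7.71°
|T| = 100000 · 500.1 / 9990.3 ≈ 5005.9
Gain = 20 log₁₀(5005.9) ≈ 73.99 dB
∠T = 1.15° − 7.71° = -6.56°

At s = jω = j1422:
zero (s+500): 500 + j1422 → |·| = √(500²+1422²) = √2272084 ≈ 1507.3, ∠ = arctan(1422/500) ≈ 70.63°
quadratic: (j1422)² + 134·j1422 + 10000 = -2012084 + j190548 → |·| ≈ 2.0211e+06, ∠ ≈ 174.59°
|T| = 100000 · 1507.3 / 2.0211e+06 ≈ 74.578
Gain = 20 log₁₀(74.578) ≈ 37.45 dB
∠T = 70.63° − 174.59° = -103.96°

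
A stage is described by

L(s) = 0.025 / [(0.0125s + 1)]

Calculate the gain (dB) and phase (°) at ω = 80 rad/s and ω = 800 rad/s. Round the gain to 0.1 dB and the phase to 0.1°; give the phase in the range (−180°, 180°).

At ω = 80 rad/s:
pole (1 + j80·0.0125) = 1 + j1 → |·| ≈ 1.4142, ∠ ≈ 45.00°
|L| = 0.025 · 1 / (1.4142) ≈ 0.017678
Gain = 20 log₁₀(0.017678) ≈ -35.05 dB
∠L = (0°) − (45.00°) = -45.00°

At ω = 800 rad/s:
pole (1 + j800·0.0125) = 1 + j10 → |·| ≈ 10.05, ∠ ≈ 84.29°
|L| = 0.025 · 1 / (10.05) ≈ 0.0024876
Gain = 20 log₁₀(0.0024876) ≈ -52.08 dB
∠L = (0°) − (84.29°) = -84.29°

ω = 80: -35.1 dB, -45.0°; ω = 800: -52.1 dB, -84.3°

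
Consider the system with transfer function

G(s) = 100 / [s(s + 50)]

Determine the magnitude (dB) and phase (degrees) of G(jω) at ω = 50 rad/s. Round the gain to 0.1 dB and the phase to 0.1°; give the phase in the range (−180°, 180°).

-31.0 dB, -135.0°

At s = jω = j50:
pole (s+50): 50 + j50 → |·| = √(50²+50²) = √5000 ≈ 70.711, ∠ = arctan(50/50) ≈ 45.00°
pole at origin: |s| = 50, ∠ = 90.00° (in denominator)
|G| = 100 / 3535.5 ≈ 0.028285
Gain = 20 log₁₀(0.028285) ≈ -30.97 dB
∠G = 0.00° − 135.00° = -135.00°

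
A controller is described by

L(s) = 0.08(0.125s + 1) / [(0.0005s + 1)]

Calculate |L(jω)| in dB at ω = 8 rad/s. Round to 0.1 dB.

At ω = 8 rad/s:
zero (1 + j8·0.125) = 1 + j1 → |·| ≈ 1.4142, ∠ ≈ 45.00°
pole (1 + j8·0.0005) = 1 + j0.004 → |·| ≈ 1, ∠ ≈ 0.23°
|L| = 0.08 · 1.4142 / (1) ≈ 0.11314
Gain = 20 log₁₀(0.11314) ≈ -18.93 dB

-18.9 dB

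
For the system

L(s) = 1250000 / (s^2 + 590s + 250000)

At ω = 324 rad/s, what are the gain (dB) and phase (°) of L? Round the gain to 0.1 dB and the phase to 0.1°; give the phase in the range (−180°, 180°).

At s = jω = j324:
quadratic: (j324)² + 590·j324 + 250000 = 145024 + j191160 → |·| ≈ 2.3995e+05, ∠ ≈ 52.81°
|L| = 1250000 / 2.3995e+05 ≈ 5.2094
Gain = 20 log₁₀(5.2094) ≈ 14.34 dB
∠L = 0.00° − 52.81° = -52.81°

14.3 dB, -52.8°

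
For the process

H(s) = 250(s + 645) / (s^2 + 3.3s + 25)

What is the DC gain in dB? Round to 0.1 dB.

76.2 dB

H(0) = 250·645 / 25 = 6450
20 log₁₀(6450) ≈ 76.19 dB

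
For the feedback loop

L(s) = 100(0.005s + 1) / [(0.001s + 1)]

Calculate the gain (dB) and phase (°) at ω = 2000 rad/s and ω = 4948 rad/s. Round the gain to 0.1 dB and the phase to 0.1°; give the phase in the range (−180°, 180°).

At ω = 2000 rad/s:
zero (1 + j2000·0.005) = 1 + j10 → |·| ≈ 10.05, ∠ ≈ 84.29°
pole (1 + j2000·0.001) = 1 + j2 → |·| ≈ 2.2361, ∠ ≈ 63.43°
|L| = 100 · 10.05 / (2.2361) ≈ 449.44
Gain = 20 log₁₀(449.44) ≈ 53.05 dB
∠L = (84.29°) − (63.43°) = 20.86°

At ω = 4948 rad/s:
zero (1 + j4948·0.005) = 1 + j24.74 → |·| ≈ 24.76, ∠ ≈ 87.69°
pole (1 + j4948·0.001) = 1 + j4.948 → |·| ≈ 5.048, ∠ ≈ 78.57°
|L| = 100 · 24.76 / (5.048) ≈ 490.49
Gain = 20 log₁₀(490.49) ≈ 53.81 dB
∠L = (87.69°) − (78.57°) = 9.12°

ω = 2000: 53.1 dB, 20.9°; ω = 4948: 53.8 dB, 9.1°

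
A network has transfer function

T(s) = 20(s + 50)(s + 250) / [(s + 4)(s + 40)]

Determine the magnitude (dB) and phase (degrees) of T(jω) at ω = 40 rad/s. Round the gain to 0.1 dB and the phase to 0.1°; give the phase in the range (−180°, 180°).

43.1 dB, -81.5°

At s = jω = j40:
zero (s+50): 50 + j40 → |·| = √(50²+40²) = √4100 ≈ 64.031, ∠ = arctan(40/50) ≈ 38.66°
zero (s+250): 250 + j40 → |·| = √(250²+40²) = √64100 ≈ 253.18, ∠ = arctan(40/250) ≈ 9.09°
pole (s+4): 4 + j40 → |·| = √(4²+40²) = √1616 ≈ 40.2, ∠ = arctan(40/4) ≈ 84.29°
pole (s+40): 40 + j40 → |·| = √(40²+40²) = √3200 ≈ 56.569, ∠ = arctan(40/40) ≈ 45.00°
|T| = 20 · 16211 / 2274.1 ≈ 142.57
Gain = 20 log₁₀(142.57) ≈ 43.08 dB
∠T = 47.75° − 129.29° = -81.54°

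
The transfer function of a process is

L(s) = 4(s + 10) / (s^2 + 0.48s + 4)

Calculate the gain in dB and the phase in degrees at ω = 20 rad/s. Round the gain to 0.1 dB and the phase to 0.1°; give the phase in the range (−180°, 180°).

-12.9 dB, -115.2°

At s = jω = j20:
zero (s+10): 10 + j20 → |·| = √(10²+20²) = √500 ≈ 22.361, ∠ = arctan(20/10) ≈ 63.43°
quadratic: (j20)² + 0.48·j20 + 4 = -396 + j9.6 → |·| ≈ 396.12, ∠ ≈ 178.61°
|L| = 4 · 22.361 / 396.12 ≈ 0.2258
Gain = 20 log₁₀(0.2258) ≈ -12.93 dB
∠L = 63.43° − 178.61° = -115.18°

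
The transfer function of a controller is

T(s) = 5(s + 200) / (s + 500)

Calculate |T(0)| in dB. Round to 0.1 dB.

6.0 dB

T(0) = 5·200 / (500) = 2
20 log₁₀(2) ≈ 6.02 dB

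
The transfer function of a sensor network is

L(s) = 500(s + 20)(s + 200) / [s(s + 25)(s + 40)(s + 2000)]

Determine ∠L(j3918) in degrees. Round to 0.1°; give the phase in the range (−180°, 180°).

-155.2°

At s = jω = j3918:
zero (s+20): 20 + j3918 → |·| = √(20²+3918²) = √15351124 ≈ 3918.1, ∠ = arctan(3918/20) ≈ 89.71°
zero (s+200): 200 + j3918 → |·| = √(200²+3918²) = √15390724 ≈ 3923.1, ∠ = arctan(3918/200) ≈ 87.08°
pole (s+25): 25 + j3918 → |·| = √(25²+3918²) = √15351349 ≈ 3918.1, ∠ = arctan(3918/25) ≈ 89.63°
pole (s+40): 40 + j3918 → |·| = √(40²+3918²) = √15352324 ≈ 3918.2, ∠ = arctan(3918/40) ≈ 89.42°
pole (s+2000): 2000 + j3918 → |·| = √(2000²+3918²) = √19350724 ≈ 4398.9, ∠ = arctan(3918/2000) ≈ 62.96°
pole at origin: |s| = 3918, ∠ = 90.00° (in denominator)
∠L = 176.79° − 332.01° = -155.22°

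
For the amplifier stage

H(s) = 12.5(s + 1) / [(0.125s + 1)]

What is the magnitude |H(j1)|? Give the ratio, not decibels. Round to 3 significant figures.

At ω = 1 rad/s:
zero (1 + j1·1) = 1 + j1 → |·| ≈ 1.4142, ∠ ≈ 45.00°
pole (1 + j1·0.125) = 1 + j0.125 → |·| ≈ 1.0078, ∠ ≈ 7.13°
|H| = 12.5 · 1.4142 / (1.0078) ≈ 17.541

17.5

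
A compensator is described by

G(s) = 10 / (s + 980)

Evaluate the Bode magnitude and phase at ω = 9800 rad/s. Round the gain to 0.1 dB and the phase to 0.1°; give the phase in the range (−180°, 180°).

-59.9 dB, -84.3°

Substitute s = j9800:
Numerator: 10 = 10 + j0
Denominator: (j9800) + 980 = 980 + j9800
|N| = √(10² + 0²) ≈ 10, ∠N ≈ 0.00°
|D| = √(980² + 9800²) ≈ 9848.9, ∠D ≈ 84.29°
|G| = 10 / 9848.9 ≈ 0.0010153
Gain = 20 log₁₀(0.0010153) ≈ -59.87 dB
∠G = 0.00° − 84.29° = -84.29°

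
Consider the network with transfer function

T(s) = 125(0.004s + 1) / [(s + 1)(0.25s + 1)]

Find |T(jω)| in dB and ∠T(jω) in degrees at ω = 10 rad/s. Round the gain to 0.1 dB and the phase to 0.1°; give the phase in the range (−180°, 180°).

13.3 dB, -150.2°

At ω = 10 rad/s:
zero (1 + j10·0.004) = 1 + j0.04 → |·| ≈ 1.0008, ∠ ≈ 2.29°
pole (1 + j10·1) = 1 + j10 → |·| ≈ 10.05, ∠ ≈ 84.29°
pole (1 + j10·0.25) = 1 + j2.5 → |·| ≈ 2.6926, ∠ ≈ 68.20°
|T| = 125 · 1.0008 / (10.05 · 2.6926) ≈ 4.623
Gain = 20 log₁₀(4.623) ≈ 13.30 dB
∠T = (2.29°) − (84.29° + 68.20°) = -150.20°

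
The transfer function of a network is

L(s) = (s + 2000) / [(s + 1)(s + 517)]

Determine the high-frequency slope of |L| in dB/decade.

-20 dB/decade

Each pole contributes −20 dB/decade at high frequency; each zero contributes +20 dB/decade.
Net: 1 zero(s) − 2 pole(s) → -20 dB/decade.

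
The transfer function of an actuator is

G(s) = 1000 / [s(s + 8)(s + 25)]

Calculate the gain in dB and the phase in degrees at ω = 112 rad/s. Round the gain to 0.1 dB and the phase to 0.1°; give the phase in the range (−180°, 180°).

At s = jω = j112:
pole (s+8): 8 + j112 → |·| = √(8²+112²) = √12608 ≈ 112.29, ∠ = arctan(112/8) ≈ 85.91°
pole (s+25): 25 + j112 → |·| = √(25²+112²) = √13169 ≈ 114.76, ∠ = arctan(112/25) ≈ 77.42°
pole at origin: |s| = 112, ∠ = 90.00° (in denominator)
|G| = 1000 / 1.4433e+06 ≈ 0.00069286
Gain = 20 log₁₀(0.00069286) ≈ -63.19 dB
∠G = 0.00° − 253.33° = -253.33° ≡ 106.67° (principal value)

-63.2 dB, 106.7°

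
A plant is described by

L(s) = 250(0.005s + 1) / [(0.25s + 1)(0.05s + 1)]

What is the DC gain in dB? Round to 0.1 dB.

L(0) = 250 · 1 / 1 = 250
20 log₁₀(250) ≈ 47.96 dB

48.0 dB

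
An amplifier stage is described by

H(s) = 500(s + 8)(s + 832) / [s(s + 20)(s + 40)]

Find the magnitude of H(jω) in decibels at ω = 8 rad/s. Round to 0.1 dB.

At s = jω = j8:
zero (s+8): 8 + j8 → |·| = √(8²+8²) = √128 ≈ 11.314, ∠ = arctan(8/8) ≈ 45.00°
zero (s+832): 832 + j8 → |·| = √(832²+8²) = √692288 ≈ 832.04, ∠ = arctan(8/832) ≈ 0.55°
pole (s+20): 20 + j8 → |·| = √(20²+8²) = √464 ≈ 21.541, ∠ = arctan(8/20) ≈ 21.80°
pole (s+40): 40 + j8 → |·| = √(40²+8²) = √1664 ≈ 40.792, ∠ = arctan(8/40) ≈ 11.31°
pole at origin: |s| = 8, ∠ = 90.00° (in denominator)
|H| = 500 · 9413.7 / 7029.6 ≈ 669.58
Gain = 20 log₁₀(669.58) ≈ 56.52 dB

56.5 dB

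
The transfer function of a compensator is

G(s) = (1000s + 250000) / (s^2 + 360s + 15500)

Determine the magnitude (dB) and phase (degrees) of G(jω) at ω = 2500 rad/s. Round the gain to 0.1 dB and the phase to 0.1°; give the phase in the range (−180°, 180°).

-8.0 dB, -87.5°

Substitute s = j2500:
Numerator: 1000(j2500) + 250000 = 250000 + j2500000
Denominator: (j2500)^2 + 360(j2500) + 15500 = -6234500 + j900000
|N| = √(250000² + 2500000²) ≈ 2.5125e+06, ∠N ≈ 84.29°
|D| = √(6234500² + 900000²) ≈ 6.2991e+06, ∠D ≈ 171.79°
|G| = 2.5125e+06 / 6.2991e+06 ≈ 0.39887
Gain = 20 log₁₀(0.39887) ≈ -7.98 dB
∠G = 84.29° − 171.79° = -87.50°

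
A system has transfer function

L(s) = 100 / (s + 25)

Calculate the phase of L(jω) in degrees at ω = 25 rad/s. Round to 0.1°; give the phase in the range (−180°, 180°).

Substitute s = j25:
Numerator: 100 = 100 + j0
Denominator: (j25) + 25 = 25 + j25
|N| = √(100² + 0²) ≈ 100, ∠N ≈ 0.00°
|D| = √(25² + 25²) ≈ 35.355, ∠D ≈ 45.00°
∠L = 0.00° − 45.00° = -45.00°

-45.0°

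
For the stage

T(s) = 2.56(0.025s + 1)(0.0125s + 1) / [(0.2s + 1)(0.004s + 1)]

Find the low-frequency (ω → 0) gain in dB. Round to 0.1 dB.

8.2 dB

T(0) = 2.56 · 1 / 1 = 2.56
20 log₁₀(2.56) ≈ 8.16 dB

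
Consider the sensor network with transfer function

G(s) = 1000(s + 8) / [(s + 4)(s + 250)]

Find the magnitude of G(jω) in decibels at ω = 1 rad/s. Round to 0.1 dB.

At s = jω = j1:
zero (s+8): 8 + j1 → |·| = √(8²+1²) = √65 ≈ 8.0623, ∠ = arctan(1/8) ≈ 7.13°
pole (s+4): 4 + j1 → |·| = √(4²+1²) = √17 ≈ 4.1231, ∠ = arctan(1/4) ≈ 14.04°
pole (s+250): 250 + j1 → |·| = √(250²+1²) = √62501 ≈ 250, ∠ = arctan(1/250) ≈ 0.23°
|G| = 1000 · 8.0623 / 1030.8 ≈ 7.8214
Gain = 20 log₁₀(7.8214) ≈ 17.87 dB

17.9 dB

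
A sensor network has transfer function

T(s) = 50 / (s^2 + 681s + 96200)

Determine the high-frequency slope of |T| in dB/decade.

Each pole contributes −20 dB/decade at high frequency; each zero contributes +20 dB/decade.
Net: 0 zero(s) − 2 pole(s) → -40 dB/decade.

-40 dB/decade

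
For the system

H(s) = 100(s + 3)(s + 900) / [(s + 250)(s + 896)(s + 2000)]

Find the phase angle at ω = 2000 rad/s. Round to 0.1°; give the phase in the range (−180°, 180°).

At s = jω = j2000:
zero (s+3): 3 + j2000 → |·| = √(3²+2000²) = √4000009 ≈ 2000, ∠ = arctan(2000/3) ≈ 89.91°
zero (s+900): 900 + j2000 → |·| = √(900²+2000²) = √4810000 ≈ 2193.2, ∠ = arctan(2000/900) ≈ 65.77°
pole (s+250): 250 + j2000 → |·| = √(250²+2000²) = √4062500 ≈ 2015.6, ∠ = arctan(2000/250) ≈ 82.87°
pole (s+896): 896 + j2000 → |·| = √(896²+2000²) = √4802816 ≈ 2191.5, ∠ = arctan(2000/896) ≈ 65.87°
pole (s+2000): 2000 + j2000 → |·| = √(2000²+2000²) = √8000000 ≈ 2828.4, ∠ = arctan(2000/2000) ≈ 45.00°
∠H = 155.68° − 193.74° = -38.06°

-38.1°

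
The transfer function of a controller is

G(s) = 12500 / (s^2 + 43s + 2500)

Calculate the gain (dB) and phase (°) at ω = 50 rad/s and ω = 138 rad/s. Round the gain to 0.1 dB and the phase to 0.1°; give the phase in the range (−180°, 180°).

At s = jω = j50:
quadratic: (j50)² + 43·j50 + 2500 = 0 + j2150 → |·| ≈ 2150, ∠ ≈ 90.00°
|G| = 12500 / 2150 ≈ 5.814
Gain = 20 log₁₀(5.814) ≈ 15.29 dB
∠G = 0.00° − 90.00° = -90.00°

At s = jω = j138:
quadratic: (j138)² + 43·j138 + 2500 = -16544 + j5934 → |·| ≈ 17576, ∠ ≈ 160.27°
|G| = 12500 / 17576 ≈ 0.7112
Gain = 20 log₁₀(0.7112) ≈ -2.96 dB
∠G = 0.00° − 160.27° = -160.27°

ω = 50: 15.3 dB, -90.0°; ω = 138: -3.0 dB, -160.3°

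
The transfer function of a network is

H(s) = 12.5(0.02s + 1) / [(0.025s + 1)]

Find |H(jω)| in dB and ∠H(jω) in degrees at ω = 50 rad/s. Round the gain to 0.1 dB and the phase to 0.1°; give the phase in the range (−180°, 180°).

At ω = 50 rad/s:
zero (1 + j50·0.02) = 1 + j1 → |·| ≈ 1.4142, ∠ ≈ 45.00°
pole (1 + j50·0.025) = 1 + j1.25 → |·| ≈ 1.6008, ∠ ≈ 51.34°
|H| = 12.5 · 1.4142 / (1.6008) ≈ 11.043
Gain = 20 log₁₀(11.043) ≈ 20.86 dB
∠H = (45.00°) − (51.34°) = -6.34°

20.9 dB, -6.3°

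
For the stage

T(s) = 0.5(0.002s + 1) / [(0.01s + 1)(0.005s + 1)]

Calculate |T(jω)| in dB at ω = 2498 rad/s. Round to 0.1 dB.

At ω = 2498 rad/s:
zero (1 + j2498·0.002) = 1 + j4.996 → |·| ≈ 5.0951, ∠ ≈ 78.68°
pole (1 + j2498·0.01) = 1 + j24.98 → |·| ≈ 25, ∠ ≈ 87.71°
pole (1 + j2498·0.005) = 1 + j12.49 → |·| ≈ 12.53, ∠ ≈ 85.42°
|T| = 0.5 · 5.0951 / (25 · 12.53) ≈ 0.0081326
Gain = 20 log₁₀(0.0081326) ≈ -41.80 dB

-41.8 dB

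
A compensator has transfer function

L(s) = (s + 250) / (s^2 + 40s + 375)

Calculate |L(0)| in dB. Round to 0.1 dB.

-3.5 dB

L(0) = 250 / 375 ≈ 0.66667
20 log₁₀(0.66667) ≈ -3.52 dB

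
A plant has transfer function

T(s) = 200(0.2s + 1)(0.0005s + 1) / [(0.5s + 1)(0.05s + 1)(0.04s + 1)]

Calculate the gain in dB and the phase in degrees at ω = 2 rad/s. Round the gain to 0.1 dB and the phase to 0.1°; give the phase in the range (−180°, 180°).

At ω = 2 rad/s:
zero (1 + j2·0.2) = 1 + j0.4 → |·| ≈ 1.077, ∠ ≈ 21.80°
zero (1 + j2·0.0005) = 1 + j0.001 → |·| ≈ 1, ∠ ≈ 0.06°
pole (1 + j2·0.5) = 1 + j1 → |·| ≈ 1.4142, ∠ ≈ 45.00°
pole (1 + j2·0.05) = 1 + j0.1 → |·| ≈ 1.005, ∠ ≈ 5.71°
pole (1 + j2·0.04) = 1 + j0.08 → |·| ≈ 1.0032, ∠ ≈ 4.57°
|T| = 200 · 1.077 · 1 / (1.4142 · 1.005 · 1.0032) ≈ 151.07
Gain = 20 log₁₀(151.07) ≈ 43.58 dB
∠T = (21.80° + 0.06°) − (45.00° + 5.71° + 4.57°) = -33.42°

43.6 dB, -33.4°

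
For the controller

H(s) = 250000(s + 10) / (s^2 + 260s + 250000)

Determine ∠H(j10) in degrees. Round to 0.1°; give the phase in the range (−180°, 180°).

At s = jω = j10:
zero (s+10): 10 + j10 → |·| = √(10²+10²) = √200 ≈ 14.142, ∠ = arctan(10/10) ≈ 45.00°
quadratic: (j10)² + 260·j10 + 250000 = 249900 + j2600 → |·| ≈ 2.4991e+05, ∠ ≈ 0.60°
∠H = 45.00° − 0.60° = 44.40°

44.4°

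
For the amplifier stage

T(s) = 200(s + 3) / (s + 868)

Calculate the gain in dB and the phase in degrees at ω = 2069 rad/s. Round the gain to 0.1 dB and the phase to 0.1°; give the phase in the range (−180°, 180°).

45.3 dB, 22.7°

At s = jω = j2069:
zero (s+3): 3 + j2069 → |·| = √(3²+2069²) = √4280770 ≈ 2069, ∠ = arctan(2069/3) ≈ 89.92°
pole (s+868): 868 + j2069 → |·| = √(868²+2069²) = √5034185 ≈ 2243.7, ∠ = arctan(2069/868) ≈ 67.24°
|T| = 200 · 2069 / 2243.7 ≈ 184.43
Gain = 20 log₁₀(184.43) ≈ 45.32 dB
∠T = 89.92° − 67.24° = 22.68°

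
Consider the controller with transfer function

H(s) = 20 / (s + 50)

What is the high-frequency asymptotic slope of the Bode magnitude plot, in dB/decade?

-20 dB/decade

Each pole contributes −20 dB/decade at high frequency; each zero contributes +20 dB/decade.
Net: 0 zero(s) − 1 pole(s) → -20 dB/decade.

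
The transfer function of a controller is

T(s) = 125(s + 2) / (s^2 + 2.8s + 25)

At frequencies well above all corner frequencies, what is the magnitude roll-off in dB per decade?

Each pole contributes −20 dB/decade at high frequency; each zero contributes +20 dB/decade.
Net: 1 zero(s) − 2 pole(s) → -20 dB/decade.

-20 dB/decade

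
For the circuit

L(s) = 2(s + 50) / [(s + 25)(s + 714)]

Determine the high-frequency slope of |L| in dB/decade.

Each pole contributes −20 dB/decade at high frequency; each zero contributes +20 dB/decade.
Net: 1 zero(s) − 2 pole(s) → -20 dB/decade.

-20 dB/decade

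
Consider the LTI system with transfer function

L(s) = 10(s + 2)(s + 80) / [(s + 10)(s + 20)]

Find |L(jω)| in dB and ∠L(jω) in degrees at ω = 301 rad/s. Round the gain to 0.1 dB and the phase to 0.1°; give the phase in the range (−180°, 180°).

20.3 dB, -9.6°

At s = jω = j301:
zero (s+2): 2 + j301 → |·| = √(2²+301²) = √90605 ≈ 301.01, ∠ = arctan(301/2) ≈ 89.62°
zero (s+80): 80 + j301 → |·| = √(80²+301²) = √97001 ≈ 311.45, ∠ = arctan(301/80) ≈ 75.12°
pole (s+10): 10 + j301 → |·| = √(10²+301²) = √90701 ≈ 301.17, ∠ = arctan(301/10) ≈ 88.10°
pole (s+20): 20 + j301 → |·| = √(20²+301²) = √91001 ≈ 301.66, ∠ = arctan(301/20) ≈ 86.20°
|L| = 10 · 93750 / 90851 ≈ 10.319
Gain = 20 log₁₀(10.319) ≈ 20.27 dB
∠L = 164.74° − 174.30° = -9.56°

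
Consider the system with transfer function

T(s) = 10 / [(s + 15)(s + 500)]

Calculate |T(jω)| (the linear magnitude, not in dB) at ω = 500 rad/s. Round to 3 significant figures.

At s = jω = j500:
pole (s+15): 15 + j500 → |·| = √(15²+500²) = √250225 ≈ 500.22, ∠ = arctan(500/15) ≈ 88.28°
pole (s+500): 500 + j500 → |·| = √(500²+500²) = √500000 ≈ 707.11, ∠ = arctan(500/500) ≈ 45.00°
|T| = 10 / 3.5371e+05 ≈ 2.8272e-05

2.83e-05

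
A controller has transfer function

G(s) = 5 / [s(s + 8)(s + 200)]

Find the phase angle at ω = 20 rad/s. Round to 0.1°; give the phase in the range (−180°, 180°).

-163.9°

At s = jω = j20:
pole (s+8): 8 + j20 → |·| = √(8²+20²) = √464 ≈ 21.541, ∠ = arctan(20/8) ≈ 68.20°
pole (s+200): 200 + j20 → |·| = √(200²+20²) = √40400 ≈ 201, ∠ = arctan(20/200) ≈ 5.71°
pole at origin: |s| = 20, ∠ = 90.00° (in denominator)
∠G = 0.00° − 163.91° = -163.91°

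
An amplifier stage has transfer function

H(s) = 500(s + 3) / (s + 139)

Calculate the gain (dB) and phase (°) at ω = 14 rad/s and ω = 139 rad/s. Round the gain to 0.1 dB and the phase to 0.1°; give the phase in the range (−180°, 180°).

At s = jω = j14:
zero (s+3): 3 + j14 → |·| = √(3²+14²) = √205 ≈ 14.318, ∠ = arctan(14/3) ≈ 77.91°
pole (s+139): 139 + j14 → |·| = √(139²+14²) = √19517 ≈ 139.7, ∠ = arctan(14/139) ≈ 5.75°
|H| = 500 · 14.318 / 139.7 ≈ 51.246
Gain = 20 log₁₀(51.246) ≈ 34.19 dB
∠H = 77.91° − 5.75° = 72.16°

At s = jω = j139:
zero (s+3): 3 + j139 → |·| = √(3²+139²) = √19330 ≈ 139.03, ∠ = arctan(139/3) ≈ 88.76°
pole (s+139): 139 + j139 → |·| = √(139²+139²) = √38642 ≈ 196.58, ∠ = arctan(139/139) ≈ 45.00°
|H| = 500 · 139.03 / 196.58 ≈ 353.62
Gain = 20 log₁₀(353.62) ≈ 50.97 dB
∠H = 88.76° − 45.00° = 43.76°

ω = 14: 34.2 dB, 72.2°; ω = 139: 51.0 dB, 43.8°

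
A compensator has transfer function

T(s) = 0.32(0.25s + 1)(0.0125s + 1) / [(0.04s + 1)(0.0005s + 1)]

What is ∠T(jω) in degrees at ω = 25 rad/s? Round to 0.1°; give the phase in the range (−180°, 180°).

At ω = 25 rad/s:
zero (1 + j25·0.25) = 1 + j6.25 → |·| ≈ 6.3295, ∠ ≈ 80.91°
zero (1 + j25·0.0125) = 1 + j0.3125 → |·| ≈ 1.0477, ∠ ≈ 17.35°
pole (1 + j25·0.04) = 1 + j1 → |·| ≈ 1.4142, ∠ ≈ 45.00°
pole (1 + j25·0.0005) = 1 + j0.0125 → |·| ≈ 1.0001, ∠ ≈ 0.72°
∠T = (80.91° + 17.35°) − (45.00° + 0.72°) = 52.54°

52.5°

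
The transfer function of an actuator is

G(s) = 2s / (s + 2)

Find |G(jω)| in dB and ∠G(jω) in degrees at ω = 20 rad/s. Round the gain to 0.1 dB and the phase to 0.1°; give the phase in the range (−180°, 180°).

At s = jω = j20:
zero at origin: s = j20 → |·| = 20, ∠ = 90.00°
pole (s+2): 2 + j20 → |·| = √(2²+20²) = √404 ≈ 20.1, ∠ = arctan(20/2) ≈ 84.29°
|G| = 2 · 20 / 20.1 ≈ 1.99
Gain = 20 log₁₀(1.99) ≈ 5.98 dB
∠G = 90.00° − 84.29° = 5.71°

6.0 dB, 5.7°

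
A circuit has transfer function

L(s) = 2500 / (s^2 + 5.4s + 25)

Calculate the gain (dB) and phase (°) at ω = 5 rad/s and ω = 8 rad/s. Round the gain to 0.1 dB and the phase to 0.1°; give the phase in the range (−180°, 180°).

At s = jω = j5:
quadratic: (j5)² + 5.4·j5 + 25 = 0 + j27 → |·| ≈ 27, ∠ ≈ 90.00°
|L| = 2500 / 27 ≈ 92.593
Gain = 20 log₁₀(92.593) ≈ 39.33 dB
∠L = 0.00° − 90.00° = -90.00°

At s = jω = j8:
quadratic: (j8)² + 5.4·j8 + 25 = -39 + j43.2 → |·| ≈ 58.2, ∠ ≈ 132.08°
|L| = 2500 / 58.2 ≈ 42.955
Gain = 20 log₁₀(42.955) ≈ 32.66 dB
∠L = 0.00° − 132.08° = -132.08°

ω = 5: 39.3 dB, -90.0°; ω = 8: 32.7 dB, -132.1°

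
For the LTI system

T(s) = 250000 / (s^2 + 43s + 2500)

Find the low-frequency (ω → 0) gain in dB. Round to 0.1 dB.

40.0 dB

T(0) = 250000 / 2500 = 100
20 log₁₀(100) ≈ 40.00 dB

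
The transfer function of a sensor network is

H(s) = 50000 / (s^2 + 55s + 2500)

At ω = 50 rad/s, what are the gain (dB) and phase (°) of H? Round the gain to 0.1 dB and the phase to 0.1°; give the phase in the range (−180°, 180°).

25.2 dB, -90.0°

At s = jω = j50:
quadratic: (j50)² + 55·j50 + 2500 = 0 + j2750 → |·| ≈ 2750, ∠ ≈ 90.00°
|H| = 50000 / 2750 ≈ 18.182
Gain = 20 log₁₀(18.182) ≈ 25.19 dB
∠H = 0.00° − 90.00° = -90.00°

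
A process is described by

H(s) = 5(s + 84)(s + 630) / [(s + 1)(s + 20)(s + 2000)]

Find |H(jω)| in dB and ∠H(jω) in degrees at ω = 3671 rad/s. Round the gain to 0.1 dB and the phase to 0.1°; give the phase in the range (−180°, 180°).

At s = jω = j3671:
zero (s+84): 84 + j3671 → |·| = √(84²+3671²) = √13483297 ≈ 3672, ∠ = arctan(3671/84) ≈ 88.69°
zero (s+630): 630 + j3671 → |·| = √(630²+3671²) = √13873141 ≈ 3724.7, ∠ = arctan(3671/630) ≈ 80.26°
pole (s+1): 1 + j3671 → |·| = √(1²+3671²) = √13476242 ≈ 3671, ∠ = arctan(3671/1) ≈ 89.98°
pole (s+20): 20 + j3671 → |·| = √(20²+3671²) = √13476641 ≈ 3671.1, ∠ = arctan(3671/20) ≈ 89.69°
pole (s+2000): 2000 + j3671 → |·| = √(2000²+3671²) = √17476241 ≈ 4180.5, ∠ = arctan(3671/2000) ≈ 61.42°
|H| = 5 · 1.3677e+07 / 5.6339e+10 ≈ 0.0012138
Gain = 20 log₁₀(0.0012138) ≈ -58.32 dB
∠H = 168.95° − 241.09° = -72.14°

-58.3 dB, -72.1°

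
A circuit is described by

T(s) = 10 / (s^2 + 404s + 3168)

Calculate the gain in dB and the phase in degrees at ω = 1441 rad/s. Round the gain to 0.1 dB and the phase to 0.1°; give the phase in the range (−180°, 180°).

-106.7 dB, -164.3°

Substitute s = j1441:
Numerator: 10 = 10 + j0
Denominator: (j1441)^2 + 404(j1441) + 3168 = -2073313 + j582164
|N| = √(10² + 0²) ≈ 10, ∠N ≈ 0.00°
|D| = √(2073313² + 582164²) ≈ 2.1535e+06, ∠D ≈ 164.32°
|T| = 10 / 2.1535e+06 ≈ 4.6436e-06
Gain = 20 log₁₀(4.6436e-06) ≈ -106.66 dB
∠T = 0.00° − 164.32° = -164.32°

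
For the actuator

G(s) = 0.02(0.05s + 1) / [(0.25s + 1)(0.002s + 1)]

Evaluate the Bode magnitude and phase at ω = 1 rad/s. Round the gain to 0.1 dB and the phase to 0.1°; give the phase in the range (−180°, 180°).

At ω = 1 rad/s:
zero (1 + j1·0.05) = 1 + j0.05 → |·| ≈ 1.0012, ∠ ≈ 2.86°
pole (1 + j1·0.25) = 1 + j0.25 → |·| ≈ 1.0308, ∠ ≈ 14.04°
pole (1 + j1·0.002) = 1 + j0.002 → |·| ≈ 1, ∠ ≈ 0.11°
|G| = 0.02 · 1.0012 / (1.0308 · 1) ≈ 0.019426
Gain = 20 log₁₀(0.019426) ≈ -34.23 dB
∠G = (2.86°) − (14.04° + 0.11°) = -11.29°

-34.2 dB, -11.3°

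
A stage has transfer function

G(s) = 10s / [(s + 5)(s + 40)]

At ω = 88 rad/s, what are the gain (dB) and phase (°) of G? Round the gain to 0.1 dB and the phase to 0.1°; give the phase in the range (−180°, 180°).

-19.7 dB, -62.3°

At s = jω = j88:
zero at origin: s = j88 → |·| = 88, ∠ = 90.00°
pole (s+5): 5 + j88 → |·| = √(5²+88²) = √7769 ≈ 88.142, ∠ = arctan(88/5) ≈ 86.75°
pole (s+40): 40 + j88 → |·| = √(40²+88²) = √9344 ≈ 96.664, ∠ = arctan(88/40) ≈ 65.56°
|G| = 10 · 88 / 8520.2 ≈ 0.10328
Gain = 20 log₁₀(0.10328) ≈ -19.72 dB
∠G = 90.00° − 152.31° = -62.31°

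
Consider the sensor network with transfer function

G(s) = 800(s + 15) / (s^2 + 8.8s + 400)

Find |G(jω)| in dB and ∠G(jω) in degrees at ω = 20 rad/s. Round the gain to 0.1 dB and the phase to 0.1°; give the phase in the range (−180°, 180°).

41.1 dB, -36.9°

At s = jω = j20:
zero (s+15): 15 + j20 → |·| = √(15²+20²) = √625 ≈ 25, ∠ = arctan(20/15) ≈ 53.13°
quadratic: (j20)² + 8.8·j20 + 400 = 0 + j176 → |·| ≈ 176, ∠ ≈ 90.00°
|G| = 800 · 25 / 176 ≈ 113.64
Gain = 20 log₁₀(113.64) ≈ 41.11 dB
∠G = 53.13° − 90.00° = -36.87°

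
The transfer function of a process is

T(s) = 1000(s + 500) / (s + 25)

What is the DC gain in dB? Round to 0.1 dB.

T(0) = 1000·500 / (25) = 20000
20 log₁₀(20000) ≈ 86.02 dB

86.0 dB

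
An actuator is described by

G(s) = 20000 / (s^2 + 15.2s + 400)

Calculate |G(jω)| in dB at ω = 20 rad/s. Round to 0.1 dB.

36.4 dB

At s = jω = j20:
quadratic: (j20)² + 15.2·j20 + 400 = 0 + j304 → |·| ≈ 304, ∠ ≈ 90.00°
|G| = 20000 / 304 ≈ 65.789
Gain = 20 log₁₀(65.789) ≈ 36.36 dB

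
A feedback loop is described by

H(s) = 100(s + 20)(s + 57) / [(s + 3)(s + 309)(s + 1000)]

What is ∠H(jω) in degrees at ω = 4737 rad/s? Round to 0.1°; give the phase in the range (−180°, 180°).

-75.2°

At s = jω = j4737:
zero (s+20): 20 + j4737 → |·| = √(20²+4737²) = √22439569 ≈ 4737, ∠ = arctan(4737/20) ≈ 89.76°
zero (s+57): 57 + j4737 → |·| = √(57²+4737²) = √22442418 ≈ 4737.3, ∠ = arctan(4737/57) ≈ 89.31°
pole (s+3): 3 + j4737 → |·| = √(3²+4737²) = √22439178 ≈ 4737, ∠ = arctan(4737/3) ≈ 89.96°
pole (s+309): 309 + j4737 → |·| = √(309²+4737²) = √22534650 ≈ 4747.1, ∠ = arctan(4737/309) ≈ 86.27°
pole (s+1000): 1000 + j4737 → |·| = √(1000²+4737²) = √23439169 ≈ 4841.4, ∠ = arctan(4737/1000) ≈ 78.08°
∠H = 179.07° − 254.31° = -75.24°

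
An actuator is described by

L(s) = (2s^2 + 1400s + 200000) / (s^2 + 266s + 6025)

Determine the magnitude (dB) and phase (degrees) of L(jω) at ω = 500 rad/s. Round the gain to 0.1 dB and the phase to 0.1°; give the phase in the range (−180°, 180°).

Substitute s = j500:
Numerator: 2(j500)^2 + 1400(j500) + 200000 = -300000 + j700000
Denominator: (j500)^2 + 266(j500) + 6025 = -243975 + j133000
|N| = √(300000² + 700000²) ≈ 7.6158e+05, ∠N ≈ 113.20°
|D| = √(243975² + 133000²) ≈ 2.7787e+05, ∠D ≈ 151.40°
|L| = 7.6158e+05 / 2.7787e+05 ≈ 2.7408
Gain = 20 log₁₀(2.7408) ≈ 8.76 dB
∠L = 113.20° − 151.40° = -38.20°

8.8 dB, -38.2°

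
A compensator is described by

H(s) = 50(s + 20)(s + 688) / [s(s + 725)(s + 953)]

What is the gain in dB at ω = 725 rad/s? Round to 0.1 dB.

At s = jω = j725:
zero (s+20): 20 + j725 → |·| = √(20²+725²) = √526025 ≈ 725.28, ∠ = arctan(725/20) ≈ 88.42°
zero (s+688): 688 + j725 → |·| = √(688²+725²) = √998969 ≈ 999.48, ∠ = arctan(725/688) ≈ 46.50°
pole (s+725): 725 + j725 → |·| = √(725²+725²) = √1051250 ≈ 1025.3, ∠ = arctan(725/725) ≈ 45.00°
pole (s+953): 953 + j725 → |·| = √(953²+725²) = √1433834 ≈ 1197.4, ∠ = arctan(725/953) ≈ 37.26°
pole at origin: |s| = 725, ∠ = 90.00° (in denominator)
|H| = 50 · 7.249e+05 / 8.9008e+08 ≈ 0.040721
Gain = 20 log₁₀(0.040721) ≈ -27.80 dB

-27.8 dB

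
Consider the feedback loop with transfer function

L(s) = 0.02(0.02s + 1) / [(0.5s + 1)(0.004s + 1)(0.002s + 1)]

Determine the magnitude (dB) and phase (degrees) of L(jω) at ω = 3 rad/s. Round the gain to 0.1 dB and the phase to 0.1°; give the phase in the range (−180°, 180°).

-39.1 dB, -53.9°

At ω = 3 rad/s:
zero (1 + j3·0.02) = 1 + j0.06 → |·| ≈ 1.0018, ∠ ≈ 3.43°
pole (1 + j3·0.5) = 1 + j1.5 → |·| ≈ 1.8028, ∠ ≈ 56.31°
pole (1 + j3·0.004) = 1 + j0.012 → |·| ≈ 1.0001, ∠ ≈ 0.69°
pole (1 + j3·0.002) = 1 + j0.006 → |·| ≈ 1, ∠ ≈ 0.34°
|L| = 0.02 · 1.0018 / (1.8028 · 1.0001 · 1) ≈ 0.011113
Gain = 20 log₁₀(0.011113) ≈ -39.08 dB
∠L = (3.43°) − (56.31° + 0.69° + 0.34°) = -53.91°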